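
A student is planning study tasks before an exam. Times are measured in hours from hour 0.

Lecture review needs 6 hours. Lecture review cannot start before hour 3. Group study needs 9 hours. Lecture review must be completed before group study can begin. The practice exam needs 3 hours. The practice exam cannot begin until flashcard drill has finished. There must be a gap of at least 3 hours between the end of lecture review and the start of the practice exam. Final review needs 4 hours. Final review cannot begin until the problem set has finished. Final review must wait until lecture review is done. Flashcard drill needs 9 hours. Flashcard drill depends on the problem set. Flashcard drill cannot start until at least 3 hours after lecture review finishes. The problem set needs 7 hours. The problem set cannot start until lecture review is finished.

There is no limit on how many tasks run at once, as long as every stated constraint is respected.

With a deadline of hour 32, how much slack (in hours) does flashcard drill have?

Lecture review cannot begin until its own release at hour 3. It runs from hour 3 to 3 + 6 = hour 9.
The problem set waits on lecture review (finishes hour 9), so it starts at hour 9 and finishes at 9 + 7 = hour 16.
Flashcard drill has to wait for the problem set (finishes hour 16); lecture review (finishes hour 9, plus 3-hour gap → hour 12). The latest of these is hour 16, so flashcard drill runs hour 16 to 16 + 9 = hour 25.

Working backward from the deadline:
To finish by hour 32, the practice exam (duration 3) must start no later than hour 29.
Flashcard drill must finish before the practice exam (must start by hour 29). With a 9-hour duration, flashcard drill must start by 29 − 9 = hour 20.
So flashcard drill can start as early as hour 16 and as late as hour 20, giving 20 − 16 = 4 hours of slack.

4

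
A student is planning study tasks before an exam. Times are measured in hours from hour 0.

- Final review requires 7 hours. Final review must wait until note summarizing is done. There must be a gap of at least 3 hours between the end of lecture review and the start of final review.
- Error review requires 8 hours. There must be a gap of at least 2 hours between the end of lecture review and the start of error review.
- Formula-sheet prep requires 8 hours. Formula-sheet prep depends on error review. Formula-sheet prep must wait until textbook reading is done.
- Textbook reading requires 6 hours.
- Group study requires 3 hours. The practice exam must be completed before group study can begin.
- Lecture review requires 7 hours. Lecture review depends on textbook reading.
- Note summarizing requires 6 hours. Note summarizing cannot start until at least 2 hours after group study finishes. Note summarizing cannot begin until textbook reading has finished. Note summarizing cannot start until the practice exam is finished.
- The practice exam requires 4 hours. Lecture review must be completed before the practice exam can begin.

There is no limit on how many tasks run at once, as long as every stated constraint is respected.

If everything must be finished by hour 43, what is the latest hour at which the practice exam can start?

21

Final review must finish by hour 43; it takes 7 hours, so it must start by 43 − 7 = hour 36.
Note summarizing must finish before final review (must start by hour 36). With a 6-hour duration, note summarizing must start by 36 − 6 = hour 30.
Group study feeds into note summarizing (must start by hour 30, minus 2-hour gap → hour 28); so group study must finish by hour 28 and therefore start by hour 25.
For the practice exam: group study (must start by hour 25); note summarizing (must start by hour 30). The most restrictive is hour 25; with a 4-hour duration, the practice exam must start by hour 21.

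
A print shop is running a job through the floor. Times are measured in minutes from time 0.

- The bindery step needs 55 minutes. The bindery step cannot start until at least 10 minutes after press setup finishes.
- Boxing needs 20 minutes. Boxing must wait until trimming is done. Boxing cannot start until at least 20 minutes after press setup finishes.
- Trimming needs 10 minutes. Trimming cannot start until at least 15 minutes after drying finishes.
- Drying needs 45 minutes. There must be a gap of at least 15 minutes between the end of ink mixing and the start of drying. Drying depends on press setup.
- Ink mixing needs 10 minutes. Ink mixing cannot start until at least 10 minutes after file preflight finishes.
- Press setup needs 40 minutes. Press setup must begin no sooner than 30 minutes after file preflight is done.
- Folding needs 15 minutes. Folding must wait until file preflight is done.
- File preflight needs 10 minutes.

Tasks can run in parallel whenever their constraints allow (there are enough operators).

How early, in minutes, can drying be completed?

125

File preflight has no prerequisites, so it starts at minute 0 and finishes at minute 10.
After file preflight (finishes minute 10, plus 30-minute gap → minute 40), press setup can start at minute 40 and finishes at minute 80.
After file preflight (finishes minute 10, plus 10-minute gap → minute 20), ink mixing can start at minute 20 and finishes at minute 30.
Drying has to wait for ink mixing (finishes minute 30, plus 15-minute gap → minute 45); press setup (finishes minute 80). The latest of these is minute 80, so drying runs minute 80 to 80 + 45 = minute 125.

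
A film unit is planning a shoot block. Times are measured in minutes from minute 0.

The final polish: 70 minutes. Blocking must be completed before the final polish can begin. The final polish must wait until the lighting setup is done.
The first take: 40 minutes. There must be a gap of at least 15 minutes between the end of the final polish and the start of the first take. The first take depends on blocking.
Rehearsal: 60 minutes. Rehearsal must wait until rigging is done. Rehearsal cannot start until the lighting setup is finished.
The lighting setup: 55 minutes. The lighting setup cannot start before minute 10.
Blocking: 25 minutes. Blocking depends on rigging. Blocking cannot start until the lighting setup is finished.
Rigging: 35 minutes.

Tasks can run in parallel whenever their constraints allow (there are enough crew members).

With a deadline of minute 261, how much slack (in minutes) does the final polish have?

The lighting setup waits on its own release at minute 10, so it starts at minute 10 and finishes at 10 + 55 = minute 65.
Nothing blocks rigging, so it runs from minute 0 to minute 35.
Blocking needs all of rigging (finishes minute 35); the lighting setup (finishes minute 65). That puts its earliest start at minute 65; it finishes at 65 + 25 = minute 90.
For the final polish: blocking (finishes minute 90); the lighting setup (finishes minute 65). Taking the maximum gives a start of minute 90, and it finishes at 90 + 70 = minute 160.

Working backward from the deadline:
The first take must finish by minute 261; it takes 40 minutes, so it must start by 261 − 40 = minute 221.
Since the first take (must start by minute 221, minus 15-minute gap → minute 206) depends on it, the final polish must finish by minute 206. Backing off its 70-minute duration gives a latest start of minute 136.
So the final polish can start as early as minute 90 and as late as minute 136, giving 136 − 90 = 46 minutes of slack.

46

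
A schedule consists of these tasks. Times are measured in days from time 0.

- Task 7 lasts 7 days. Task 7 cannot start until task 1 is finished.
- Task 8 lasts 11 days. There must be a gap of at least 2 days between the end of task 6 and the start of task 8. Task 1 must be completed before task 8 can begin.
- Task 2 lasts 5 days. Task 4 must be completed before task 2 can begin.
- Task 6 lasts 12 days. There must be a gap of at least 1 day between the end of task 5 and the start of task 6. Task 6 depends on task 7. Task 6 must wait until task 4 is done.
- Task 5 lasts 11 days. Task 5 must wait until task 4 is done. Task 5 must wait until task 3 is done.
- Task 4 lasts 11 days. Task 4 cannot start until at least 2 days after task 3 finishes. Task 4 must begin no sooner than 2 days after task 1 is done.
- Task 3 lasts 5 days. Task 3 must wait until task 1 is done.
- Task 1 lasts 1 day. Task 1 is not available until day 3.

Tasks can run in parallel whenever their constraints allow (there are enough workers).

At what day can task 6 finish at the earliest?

Task 1 waits on its own release at day 3, so it starts at day 3 and finishes at 3 + 1 = day 4.
After task 1 (finishes day 4), task 7 can start at day 4 and finishes at day 11.
Task 3 waits on task 1 (finishes day 4), so it starts at day 4 and finishes at 4 + 5 = day 9.
Task 4 needs all of task 3 (finishes day 9, plus 2-day gap → day 11); task 1 (finishes day 4, plus 2-day gap → day 6). That puts its earliest start at day 11; it finishes at 11 + 11 = day 22.
Task 5 cannot start until task 4 (finishes day 22); task 3 (finishes day 9). The controlling bound is day 22, so task 5 finishes at 22 + 11 = day 33.
Task 6 cannot start until task 5 (finishes day 33, plus 1-day gap → day 34); task 7 (finishes day 11); task 4 (finishes day 22). The controlling bound is day 34, so task 6 finishes at 34 + 12 = day 46.

46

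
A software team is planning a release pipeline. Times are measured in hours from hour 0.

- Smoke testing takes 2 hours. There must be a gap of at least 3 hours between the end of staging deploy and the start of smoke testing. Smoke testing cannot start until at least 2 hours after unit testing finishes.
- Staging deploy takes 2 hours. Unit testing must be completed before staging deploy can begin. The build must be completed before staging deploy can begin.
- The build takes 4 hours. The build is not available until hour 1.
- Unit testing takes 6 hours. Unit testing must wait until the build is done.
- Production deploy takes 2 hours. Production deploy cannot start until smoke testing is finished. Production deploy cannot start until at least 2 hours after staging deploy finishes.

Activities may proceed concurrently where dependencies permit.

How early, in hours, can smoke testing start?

The build cannot begin until its own release at hour 1. It runs from hour 1 to 1 + 4 = hour 5.
After the build (finishes hour 5), unit testing can start at hour 5 and finishes at hour 11.
Staging deploy has to wait for unit testing (finishes hour 11); the build (finishes hour 5). The latest of these is hour 11, so staging deploy runs hour 11 to 11 + 2 = hour 13.
Smoke testing waits on staging deploy (finishes hour 13, plus 3-hour gap → hour 16); unit testing (finishes hour 11, plus 2-hour gap → hour 13). The latest of these is hour 16, which is the earliest smoke testing can start.

16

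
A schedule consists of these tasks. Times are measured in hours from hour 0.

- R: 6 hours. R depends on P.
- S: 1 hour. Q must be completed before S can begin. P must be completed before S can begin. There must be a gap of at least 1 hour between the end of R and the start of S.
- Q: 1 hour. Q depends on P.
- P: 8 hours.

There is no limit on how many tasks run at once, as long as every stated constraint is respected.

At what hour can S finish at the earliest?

16

Nothing blocks P, so it runs from hour 0 to hour 8.
After P (finishes hour 8), R can start at hour 8 and finishes at hour 14.
Q waits on P (finishes hour 8), so it starts at hour 8 and finishes at 8 + 1 = hour 9.
For S: Q (finishes hour 9); P (finishes hour 8); R (finishes hour 14, plus 1-hour gap → hour 15). Taking the maximum gives a start of hour 15, and it finishes at 15 + 1 = hour 16.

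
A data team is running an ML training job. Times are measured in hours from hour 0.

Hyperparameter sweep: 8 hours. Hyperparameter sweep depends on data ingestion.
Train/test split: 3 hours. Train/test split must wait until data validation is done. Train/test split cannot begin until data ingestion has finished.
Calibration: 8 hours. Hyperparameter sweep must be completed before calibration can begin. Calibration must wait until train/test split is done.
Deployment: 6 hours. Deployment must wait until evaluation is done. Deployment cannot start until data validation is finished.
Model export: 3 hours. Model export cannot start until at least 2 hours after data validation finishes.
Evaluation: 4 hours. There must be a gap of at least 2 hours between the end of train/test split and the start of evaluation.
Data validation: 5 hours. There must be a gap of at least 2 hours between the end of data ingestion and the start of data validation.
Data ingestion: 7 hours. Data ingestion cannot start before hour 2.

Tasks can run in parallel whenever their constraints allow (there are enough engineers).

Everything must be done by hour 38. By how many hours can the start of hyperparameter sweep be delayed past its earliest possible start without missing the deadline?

Data ingestion cannot begin until its own release at hour 2. It runs from hour 2 to 2 + 7 = hour 9.
After data ingestion (finishes hour 9), hyperparameter sweep can start at hour 9 and finishes at hour 17.

Working backward from the deadline:
Nothing follows calibration; the deadline of hour 38 is its only limit. It must start by 38 − 8 = hour 30.
Since calibration (must start by hour 30) depends on it, hyperparameter sweep must finish by hour 30. Backing off its 8-hour duration gives a latest start of hour 22.
So hyperparameter sweep can start as early as hour 9 and as late as hour 22, giving 22 − 9 = 13 hours of slack.

13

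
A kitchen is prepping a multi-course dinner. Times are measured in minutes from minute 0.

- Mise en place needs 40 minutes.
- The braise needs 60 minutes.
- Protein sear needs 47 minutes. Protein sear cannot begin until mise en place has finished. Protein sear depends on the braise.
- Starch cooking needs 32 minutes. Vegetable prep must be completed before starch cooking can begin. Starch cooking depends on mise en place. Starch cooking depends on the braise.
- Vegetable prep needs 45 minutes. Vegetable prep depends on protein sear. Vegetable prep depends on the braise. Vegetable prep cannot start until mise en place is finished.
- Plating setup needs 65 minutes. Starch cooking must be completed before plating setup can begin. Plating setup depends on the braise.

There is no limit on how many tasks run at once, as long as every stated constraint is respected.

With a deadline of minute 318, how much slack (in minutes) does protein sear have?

69

The braise has no prerequisites, so it starts at minute 0 and finishes at minute 60.
Mise en place has no prerequisites, so it starts at minute 0 and finishes at minute 40.
Protein sear has to wait for mise en place (finishes minute 40); the braise (finishes minute 60). The latest of these is minute 60, so protein sear runs minute 60 to 60 + 47 = minute 107.

Working backward from the deadline:
To finish by minute 318, plating setup (duration 65) must start no later than minute 253.
Starch cooking must finish before plating setup (must start by minute 253). With a 32-minute duration, starch cooking must start by 253 − 32 = minute 221.
Vegetable prep has to be done before starch cooking (must start by minute 221). That means finishing by minute 221, i.e. starting by 221 − 45 = minute 176.
Protein sear feeds into vegetable prep (must start by minute 176); so protein sear must finish by minute 176 and therefore start by minute 129.
So protein sear can start as early as minute 60 and as late as minute 129, giving 129 − 60 = 69 minutes of slack.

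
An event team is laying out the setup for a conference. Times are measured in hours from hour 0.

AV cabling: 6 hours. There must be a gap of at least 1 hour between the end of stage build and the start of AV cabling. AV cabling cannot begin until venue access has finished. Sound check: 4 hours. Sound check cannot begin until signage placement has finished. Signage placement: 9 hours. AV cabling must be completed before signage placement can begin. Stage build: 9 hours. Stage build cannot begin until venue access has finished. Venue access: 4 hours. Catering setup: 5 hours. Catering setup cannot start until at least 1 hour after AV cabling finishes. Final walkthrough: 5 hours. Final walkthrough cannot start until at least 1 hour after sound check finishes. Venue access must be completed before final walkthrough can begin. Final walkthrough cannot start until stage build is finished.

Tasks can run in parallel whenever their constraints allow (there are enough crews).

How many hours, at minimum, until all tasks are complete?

39

Venue access can start immediately at hour 0; it finishes at hour 4.
Stage build waits on venue access (finishes hour 4), so it starts at hour 4 and finishes at 4 + 9 = hour 13.
AV cabling cannot start until stage build (finishes hour 13, plus 1-hour gap → hour 14); venue access (finishes hour 4). The controlling bound is hour 14, so AV cabling finishes at 14 + 6 = hour 20.
After AV cabling (finishes hour 20, plus 1-hour gap → hour 21), catering setup can start at hour 21 and finishes at hour 26.
Signage placement cannot begin until AV cabling (finishes hour 20). It runs from hour 20 to 20 + 9 = hour 29.
Sound check cannot begin until signage placement (finishes hour 29). It runs from hour 29 to 29 + 4 = hour 33.
For final walkthrough: sound check (finishes hour 33, plus 1-hour gap → hour 34); venue access (finishes hour 4); stage build (finishes hour 13). Taking the maximum gives a start of hour 34, and it finishes at 34 + 5 = hour 39.
All tasks are finished once the last one completes. Finish times: Venue access at 4, Stage build at 13, AV cabling at 20, Signage placement at 29, Catering setup at 26, Sound check at 33, Final walkthrough at 39. The latest is hour 39.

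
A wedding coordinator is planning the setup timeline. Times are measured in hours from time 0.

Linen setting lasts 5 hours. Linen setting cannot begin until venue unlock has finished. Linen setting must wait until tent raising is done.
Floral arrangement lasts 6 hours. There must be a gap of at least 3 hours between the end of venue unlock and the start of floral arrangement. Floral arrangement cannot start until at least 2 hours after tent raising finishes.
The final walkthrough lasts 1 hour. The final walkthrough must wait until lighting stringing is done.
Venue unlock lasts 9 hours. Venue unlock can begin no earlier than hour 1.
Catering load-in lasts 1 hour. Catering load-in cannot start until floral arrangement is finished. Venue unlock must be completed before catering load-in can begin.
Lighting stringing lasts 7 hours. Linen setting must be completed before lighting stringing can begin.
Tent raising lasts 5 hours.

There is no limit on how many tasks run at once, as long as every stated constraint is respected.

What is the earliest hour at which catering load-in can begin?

Tent raising has no prerequisites, so it starts at hour 0 and finishes at hour 5.
Venue unlock cannot begin until its own release at hour 1. It runs from hour 1 to 1 + 9 = hour 10.
For floral arrangement: venue unlock (finishes hour 10, plus 3-hour gap → hour 13); tent raising (finishes hour 5, plus 2-hour gap → hour 7). Taking the maximum gives a start of hour 13, and it finishes at 13 + 6 = hour 19.
Catering load-in waits on floral arrangement (finishes hour 19); venue unlock (finishes hour 10). The latest of these is hour 19, which is the earliest catering load-in can start.

19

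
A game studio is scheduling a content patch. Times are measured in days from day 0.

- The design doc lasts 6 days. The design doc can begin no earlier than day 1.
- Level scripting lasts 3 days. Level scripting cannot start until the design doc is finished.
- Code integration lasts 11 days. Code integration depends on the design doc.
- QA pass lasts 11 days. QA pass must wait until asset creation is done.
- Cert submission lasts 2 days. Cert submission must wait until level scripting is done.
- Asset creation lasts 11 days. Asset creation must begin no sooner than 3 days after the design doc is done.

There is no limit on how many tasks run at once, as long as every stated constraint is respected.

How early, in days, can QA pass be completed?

The design doc waits on its own release at day 1, so it starts at day 1 and finishes at 1 + 6 = day 7.
Asset creation waits on the design doc (finishes day 7, plus 3-day gap → day 10), so it starts at day 10 and finishes at 10 + 11 = day 21.
QA pass waits on asset creation (finishes day 21), so it starts at day 21 and finishes at 21 + 11 = day 32.

32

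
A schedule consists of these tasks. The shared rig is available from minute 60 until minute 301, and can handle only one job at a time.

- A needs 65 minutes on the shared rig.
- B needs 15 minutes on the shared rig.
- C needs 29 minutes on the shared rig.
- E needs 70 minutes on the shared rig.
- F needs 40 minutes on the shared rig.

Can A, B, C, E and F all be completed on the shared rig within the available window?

The shared rig window is 301 − 60 = 241 minutes.
Running back to back, the jobs need 65 + 15 + 29 + 70 + 40 = 219 minutes on the shared rig.
Since 219 ≤ 241, they fit within the window.

Yes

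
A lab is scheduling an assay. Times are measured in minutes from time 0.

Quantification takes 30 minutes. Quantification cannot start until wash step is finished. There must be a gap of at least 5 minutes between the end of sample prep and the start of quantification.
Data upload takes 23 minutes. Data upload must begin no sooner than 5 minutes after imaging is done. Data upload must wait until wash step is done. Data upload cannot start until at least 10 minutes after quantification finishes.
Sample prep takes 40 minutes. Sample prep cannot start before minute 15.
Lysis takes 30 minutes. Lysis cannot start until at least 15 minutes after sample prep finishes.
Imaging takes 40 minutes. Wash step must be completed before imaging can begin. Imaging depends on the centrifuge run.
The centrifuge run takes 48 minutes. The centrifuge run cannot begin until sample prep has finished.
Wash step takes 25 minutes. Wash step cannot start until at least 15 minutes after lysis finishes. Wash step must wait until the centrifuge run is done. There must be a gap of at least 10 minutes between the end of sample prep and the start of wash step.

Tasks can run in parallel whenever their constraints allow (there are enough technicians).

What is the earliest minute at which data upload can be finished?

208

Sample prep cannot begin until its own release at minute 15. It runs from minute 15 to 15 + 40 = minute 55.
The centrifuge run cannot begin until sample prep (finishes minute 55). It runs from minute 55 to 55 + 48 = minute 103.
Lysis waits on sample prep (finishes minute 55, plus 15-minute gap → minute 70), so it starts at minute 70 and finishes at 70 + 30 = minute 100.
Wash step has to wait for lysis (finishes minute 100, plus 15-minute gap → minute 115); the centrifuge run (finishes minute 103); sample prep (finishes minute 55, plus 10-minute gap → minute 65). The latest of these is minute 115, so wash step runs minute 115 to 115 + 25 = minute 140.
Quantification needs all of wash step (finishes minute 140); sample prep (finishes minute 55, plus 5-minute gap → minute 60). That puts its earliest start at minute 140; it finishes at 140 + 30 = minute 170.
For imaging: wash step (finishes minute 140); the centrifuge run (finishes minute 103). Taking the maximum gives a start of minute 140, and it finishes at 140 + 40 = minute 180.
Data upload cannot start until imaging (finishes minute 180, plus 5-minute gap → minute 185); wash step (finishes minute 140); quantification (finishes minute 170, plus 10-minute gap → minute 180). The controlling bound is minute 185, so data upload finishes at 185 + 23 = minute 208.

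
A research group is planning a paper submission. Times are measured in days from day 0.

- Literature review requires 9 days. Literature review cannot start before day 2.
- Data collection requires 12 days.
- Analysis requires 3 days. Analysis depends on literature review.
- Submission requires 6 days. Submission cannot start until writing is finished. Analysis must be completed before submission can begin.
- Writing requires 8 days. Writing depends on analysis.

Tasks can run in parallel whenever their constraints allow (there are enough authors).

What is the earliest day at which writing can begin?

14

Literature review waits on its own release at day 2, so it starts at day 2 and finishes at 2 + 9 = day 11.
Analysis cannot begin until literature review (finishes day 11). It runs from day 11 to 11 + 3 = day 14.
Writing waits on analysis (finishes day 14), so the earliest it can start is day 14.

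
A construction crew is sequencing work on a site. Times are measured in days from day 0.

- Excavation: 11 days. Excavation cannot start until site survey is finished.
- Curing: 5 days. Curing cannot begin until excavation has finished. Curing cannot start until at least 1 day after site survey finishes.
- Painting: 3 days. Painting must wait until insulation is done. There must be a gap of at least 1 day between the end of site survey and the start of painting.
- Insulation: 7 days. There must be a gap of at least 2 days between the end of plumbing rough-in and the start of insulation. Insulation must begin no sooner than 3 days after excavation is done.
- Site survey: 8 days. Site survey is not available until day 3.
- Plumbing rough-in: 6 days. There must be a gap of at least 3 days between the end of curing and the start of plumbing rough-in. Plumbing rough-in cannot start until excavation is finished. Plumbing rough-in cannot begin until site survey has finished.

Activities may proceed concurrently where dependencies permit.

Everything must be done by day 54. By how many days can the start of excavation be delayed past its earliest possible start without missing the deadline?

6

Site survey waits on its own release at day 3, so it starts at day 3 and finishes at 3 + 8 = day 11.
Excavation cannot begin until site survey (finishes day 11). It runs from day 11 to 11 + 11 = day 22.

Working backward from the deadline:
Painting must finish by day 54; it takes 3 days, so it must start by 54 − 3 = day 51.
Since painting (must start by day 51) depends on it, insulation must finish by day 51. Backing off its 7-day duration gives a latest start of day 44.
Plumbing rough-in has to be done before insulation (must start by day 44, minus 2-day gap → day 42). That means finishing by day 42, i.e. starting by 42 − 6 = day 36.
Curing feeds into plumbing rough-in (must start by day 36, minus 3-day gap → day 33); so curing must finish by day 33 and therefore start by day 28.
Excavation has several dependents: curing (must start by day 28); plumbing rough-in (must start by day 36); insulation (must start by day 44, minus 3-day gap → day 41). The earliest of those limits is day 28, so excavation must start by 28 − 11 = day 17.
So excavation can start as early as day 11 and as late as day 17, giving 17 − 11 = 6 days of slack.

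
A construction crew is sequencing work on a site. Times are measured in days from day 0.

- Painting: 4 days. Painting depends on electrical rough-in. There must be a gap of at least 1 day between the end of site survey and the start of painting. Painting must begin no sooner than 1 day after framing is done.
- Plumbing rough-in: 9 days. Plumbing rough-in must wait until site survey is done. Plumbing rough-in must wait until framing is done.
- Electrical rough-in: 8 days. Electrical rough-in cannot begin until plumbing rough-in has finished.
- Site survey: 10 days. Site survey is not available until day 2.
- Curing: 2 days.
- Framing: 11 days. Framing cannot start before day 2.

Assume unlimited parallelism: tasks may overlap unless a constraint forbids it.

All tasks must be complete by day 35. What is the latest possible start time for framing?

3

Painting must finish by day 35; it takes 4 days, so it must start by 35 − 4 = day 31.
Since painting (must start by day 31) depends on it, electrical rough-in must finish by day 31. Backing off its 8-day duration gives a latest start of day 23.
Plumbing rough-in has to be done before electrical rough-in (must start by day 23). That means finishing by day 23, i.e. starting by 23 − 9 = day 14.
For framing: plumbing rough-in (must start by day 14); painting (must start by day 31, minus 1-day gap → day 30). The most restrictive is day 14; with an 11-day duration, framing must start by day 3.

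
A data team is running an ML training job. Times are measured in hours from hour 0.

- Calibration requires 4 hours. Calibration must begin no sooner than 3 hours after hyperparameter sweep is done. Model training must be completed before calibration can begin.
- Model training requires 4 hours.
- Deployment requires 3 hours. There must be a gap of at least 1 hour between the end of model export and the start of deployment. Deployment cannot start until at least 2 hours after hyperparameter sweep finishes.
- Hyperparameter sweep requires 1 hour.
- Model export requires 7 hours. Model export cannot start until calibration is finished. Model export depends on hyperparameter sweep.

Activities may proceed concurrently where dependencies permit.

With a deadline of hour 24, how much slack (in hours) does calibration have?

5

Model training can start immediately at hour 0; it finishes at hour 4.
Nothing blocks hyperparameter sweep, so it runs from hour 0 to hour 1.
For calibration: hyperparameter sweep (finishes hour 1, plus 3-hour gap → hour 4); model training (finishes hour 4). Taking the maximum gives a start of hour 4, and it finishes at 4 + 4 = hour 8.

Working backward from the deadline:
Deployment must finish by hour 24; it takes 3 hours, so it must start by 24 − 3 = hour 21.
Model export feeds into deployment (must start by hour 21, minus 1-hour gap → hour 20); so model export must finish by hour 20 and therefore start by hour 13.
Calibration feeds into model export (must start by hour 13); so calibration must finish by hour 13 and therefore start by hour 9.
So calibration can start as early as hour 4 and as late as hour 9, giving 9 − 4 = 5 hours of slack.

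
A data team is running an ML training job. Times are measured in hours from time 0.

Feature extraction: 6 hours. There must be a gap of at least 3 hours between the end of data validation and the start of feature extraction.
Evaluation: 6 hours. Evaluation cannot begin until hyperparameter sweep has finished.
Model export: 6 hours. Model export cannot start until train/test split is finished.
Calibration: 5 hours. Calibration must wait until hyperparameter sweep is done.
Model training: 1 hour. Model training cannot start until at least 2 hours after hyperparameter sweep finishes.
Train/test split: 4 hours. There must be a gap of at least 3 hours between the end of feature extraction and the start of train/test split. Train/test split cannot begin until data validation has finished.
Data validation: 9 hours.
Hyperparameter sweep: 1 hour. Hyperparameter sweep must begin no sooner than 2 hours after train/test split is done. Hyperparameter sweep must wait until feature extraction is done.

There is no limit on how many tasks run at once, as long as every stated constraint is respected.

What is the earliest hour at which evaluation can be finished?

34

Data validation has no prerequisites, so it starts at hour 0 and finishes at hour 9.
After data validation (finishes hour 9, plus 3-hour gap → hour 12), feature extraction can start at hour 12 and finishes at hour 18.
Train/test split needs all of feature extraction (finishes hour 18, plus 3-hour gap → hour 21); data validation (finishes hour 9). That puts its earliest start at hour 21; it finishes at 21 + 4 = hour 25.
Hyperparameter sweep needs all of train/test split (finishes hour 25, plus 2-hour gap → hour 27); feature extraction (finishes hour 18). That puts its earliest start at hour 27; it finishes at 27 + 1 = hour 28.
Evaluation waits on hyperparameter sweep (finishes hour 28), so it starts at hour 28 and finishes at 28 + 6 = hour 34.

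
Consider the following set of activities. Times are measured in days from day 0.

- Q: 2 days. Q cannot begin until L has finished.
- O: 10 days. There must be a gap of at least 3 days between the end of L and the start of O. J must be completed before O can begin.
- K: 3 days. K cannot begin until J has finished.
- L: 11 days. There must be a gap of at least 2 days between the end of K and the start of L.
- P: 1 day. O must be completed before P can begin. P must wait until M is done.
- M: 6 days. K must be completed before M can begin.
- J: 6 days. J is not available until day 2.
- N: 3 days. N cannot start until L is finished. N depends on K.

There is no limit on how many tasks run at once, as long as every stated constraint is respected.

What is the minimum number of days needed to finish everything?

38

After its own release at day 2, J can start at day 2 and finishes at day 8.
K waits on J (finishes day 8), so it starts at day 8 and finishes at 8 + 3 = day 11.
After K (finishes day 11), M can start at day 11 and finishes at day 17.
After K (finishes day 11, plus 2-day gap → day 13), L can start at day 13 and finishes at day 24.
Q waits on L (finishes day 24), so it starts at day 24 and finishes at 24 + 2 = day 26.
O cannot start until L (finishes day 24, plus 3-day gap → day 27); J (finishes day 8). The controlling bound is day 27, so O finishes at 27 + 10 = day 37.
P has to wait for O (finishes day 37); M (finishes day 17). The latest of these is day 37, so P runs day 37 to 37 + 1 = day 38.
N has to wait for L (finishes day 24); K (finishes day 11). The latest of these is day 24, so N runs day 24 to 24 + 3 = day 27.
All tasks are finished once the last one completes. Finish times: J at 8, K at 11, L at 24, M at 17, N at 27, O at 37, P at 38, Q at 26. The latest is day 38.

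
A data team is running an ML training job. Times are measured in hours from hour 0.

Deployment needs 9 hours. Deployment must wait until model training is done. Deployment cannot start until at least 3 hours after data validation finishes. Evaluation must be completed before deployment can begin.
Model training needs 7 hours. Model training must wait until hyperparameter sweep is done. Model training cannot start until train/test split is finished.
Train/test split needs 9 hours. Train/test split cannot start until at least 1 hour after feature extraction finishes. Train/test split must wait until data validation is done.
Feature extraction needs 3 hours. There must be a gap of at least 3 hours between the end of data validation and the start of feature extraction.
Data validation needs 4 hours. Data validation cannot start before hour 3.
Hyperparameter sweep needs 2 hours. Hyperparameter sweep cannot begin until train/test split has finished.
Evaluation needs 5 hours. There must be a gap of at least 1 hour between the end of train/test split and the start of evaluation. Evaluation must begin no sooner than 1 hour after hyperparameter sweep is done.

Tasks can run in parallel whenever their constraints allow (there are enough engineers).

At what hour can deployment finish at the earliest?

41

Data validation cannot begin until its own release at hour 3. It runs from hour 3 to 3 + 4 = hour 7.
Feature extraction waits on data validation (finishes hour 7, plus 3-hour gap → hour 10), so it starts at hour 10 and finishes at 10 + 3 = hour 13.
Train/test split has to wait for feature extraction (finishes hour 13, plus 1-hour gap → hour 14); data validation (finishes hour 7). The latest of these is hour 14, so train/test split runs hour 14 to 14 + 9 = hour 23.
After train/test split (finishes hour 23), hyperparameter sweep can start at hour 23 and finishes at hour 25.
Evaluation has to wait for train/test split (finishes hour 23, plus 1-hour gap → hour 24); hyperparameter sweep (finishes hour 25, plus 1-hour gap → hour 26). The latest of these is hour 26, so evaluation runs hour 26 to 26 + 5 = hour 31.
For model training: hyperparameter sweep (finishes hour 25); train/test split (finishes hour 23). Taking the maximum gives a start of hour 25, and it finishes at 25 + 7 = hour 32.
Deployment has to wait for model training (finishes hour 32); data validation (finishes hour 7, plus 3-hour gap → hour 10); evaluation (finishes hour 31). The latest of these is hour 32, so deployment runs hour 32 to 32 + 9 = hour 41.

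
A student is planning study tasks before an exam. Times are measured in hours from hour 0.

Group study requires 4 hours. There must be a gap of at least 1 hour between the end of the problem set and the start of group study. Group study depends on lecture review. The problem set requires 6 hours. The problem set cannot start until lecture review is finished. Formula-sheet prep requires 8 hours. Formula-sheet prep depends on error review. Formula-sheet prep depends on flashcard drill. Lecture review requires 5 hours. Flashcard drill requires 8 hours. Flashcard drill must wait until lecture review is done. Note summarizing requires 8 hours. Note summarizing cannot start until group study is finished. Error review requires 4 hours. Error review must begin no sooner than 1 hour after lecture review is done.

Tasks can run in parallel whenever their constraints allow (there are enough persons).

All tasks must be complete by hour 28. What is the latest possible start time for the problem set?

To finish by hour 28, note summarizing (duration 8) must start no later than hour 20.
Group study must finish before note summarizing (must start by hour 20). With a 4-hour duration, group study must start by 20 − 4 = hour 16.
The problem set feeds into group study (must start by hour 16, minus 1-hour gap → hour 15); so the problem set must finish by hour 15 and therefore start by hour 9.

9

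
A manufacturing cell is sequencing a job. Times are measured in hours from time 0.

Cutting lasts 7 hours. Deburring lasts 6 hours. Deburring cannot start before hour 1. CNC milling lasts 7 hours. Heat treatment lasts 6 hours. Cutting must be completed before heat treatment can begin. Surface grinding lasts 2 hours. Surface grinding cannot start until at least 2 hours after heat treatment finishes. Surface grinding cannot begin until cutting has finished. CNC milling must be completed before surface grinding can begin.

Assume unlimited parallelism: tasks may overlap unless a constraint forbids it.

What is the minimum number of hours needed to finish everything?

CNC milling has no prerequisites, so it starts at hour 0 and finishes at hour 7.
After its own release at hour 1, deburring can start at hour 1 and finishes at hour 7.
Nothing blocks cutting, so it runs from hour 0 to hour 7.
After cutting (finishes hour 7), heat treatment can start at hour 7 and finishes at hour 13.
Surface grinding has to wait for heat treatment (finishes hour 13, plus 2-hour gap → hour 15); cutting (finishes hour 7); CNC milling (finishes hour 7). The latest of these is hour 15, so surface grinding runs hour 15 to 15 + 2 = hour 17.
All tasks are finished once the last one completes. Finish times: Cutting at 7, Deburring at 7, CNC milling at 7, Heat treatment at 13, Surface grinding at 17. The latest is hour 17.

17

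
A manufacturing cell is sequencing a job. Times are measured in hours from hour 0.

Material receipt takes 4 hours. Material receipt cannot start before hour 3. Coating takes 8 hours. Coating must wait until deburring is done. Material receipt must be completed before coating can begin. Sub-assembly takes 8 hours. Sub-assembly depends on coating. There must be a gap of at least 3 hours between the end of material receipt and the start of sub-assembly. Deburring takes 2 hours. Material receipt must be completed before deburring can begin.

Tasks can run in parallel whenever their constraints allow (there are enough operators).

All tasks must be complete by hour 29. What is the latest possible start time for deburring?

Sub-assembly has no dependents, so it just needs to finish by hour 29. Starting by 29 − 8 = hour 21 achieves that.
Coating feeds into sub-assembly (must start by hour 21); so coating must finish by hour 21 and therefore start by hour 13.
Since coating (must start by hour 13) depends on it, deburring must finish by hour 13. Backing off its 2-hour duration gives a latest start of hour 11.

11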